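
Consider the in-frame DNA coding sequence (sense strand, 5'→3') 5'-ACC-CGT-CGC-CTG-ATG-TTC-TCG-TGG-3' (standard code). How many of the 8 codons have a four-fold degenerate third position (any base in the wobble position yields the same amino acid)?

5

Codon 1 ACC (Thr): third position 4-fold.
Codon 2 CGT (Arg): third position 4-fold.
Codon 3 CGC (Arg): third position 4-fold.
Codon 4 CTG (Leu): third position 4-fold.
Codon 5 ATG (Met): third position 1-fold.
Codon 6 TTC (Phe): third position 2-fold.
Codon 7 TCG (Ser): third position 4-fold.
Codon 8 TGG (Trp): third position 1-fold.
Four-fold degenerate third positions: 5.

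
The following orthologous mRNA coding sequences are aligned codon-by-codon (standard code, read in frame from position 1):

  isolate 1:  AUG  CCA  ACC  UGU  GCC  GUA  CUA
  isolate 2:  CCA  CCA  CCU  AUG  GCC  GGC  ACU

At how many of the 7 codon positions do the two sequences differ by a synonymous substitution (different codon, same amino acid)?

0

Codon 1: AUG Met / CCA Pro — nonsynonymous.
Codon 2: CCA Pro / CCA Pro — identical.
Codon 3: ACC Thr / CCU Pro — nonsynonymous.
Codon 4: UGU Cys / AUG Met — nonsynonymous.
Codon 5: GCC Ala / GCC Ala — identical.
Codon 6: GUA Val / GGC Gly — nonsynonymous.
Codon 7: CUA Leu / ACU Thr — nonsynonymous.
Synonymous differences: 0.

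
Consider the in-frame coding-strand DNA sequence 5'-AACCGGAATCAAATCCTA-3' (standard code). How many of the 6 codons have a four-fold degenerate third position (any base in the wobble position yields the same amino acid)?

2

Codon 1 AAC (Asn): third position 2-fold.
Codon 2 CGG (Arg): third position 4-fold.
Codon 3 AAT (Asn): third position 2-fold.
Codon 4 CAA (Gln): third position 2-fold.
Codon 5 ATC (Ile): third position 3-fold.
Codon 6 CTA (Leu): third position 4-fold.
Four-fold degenerate third positions: 2.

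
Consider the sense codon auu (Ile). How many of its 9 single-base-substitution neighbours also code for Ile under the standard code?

Position 1: none → 0 synonymous.
Position 2: none → 0 synonymous.
Position 3: AUC, AUA → 2 synonymous.
Total: 0 + 0 + 2 = 2.

2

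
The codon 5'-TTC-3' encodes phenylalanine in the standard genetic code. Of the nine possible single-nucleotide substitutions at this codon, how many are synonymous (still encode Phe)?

1

Position 1: none → 0 synonymous.
Position 2: none → 0 synonymous.
Position 3: TTT → 1 synonymous.
Total: 0 + 0 + 1 = 1.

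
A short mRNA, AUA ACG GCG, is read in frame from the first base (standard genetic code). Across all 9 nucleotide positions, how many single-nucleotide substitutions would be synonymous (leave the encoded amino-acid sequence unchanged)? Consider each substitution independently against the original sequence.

8

Codon 1 (AUA, Ile): 2 synonymous substitutions.
Codon 2 (ACG, Thr): 3 synonymous substitutions.
Codon 3 (GCG, Ala): 3 synonymous substitutions.
Total: 2 + 3 + 3 = 8.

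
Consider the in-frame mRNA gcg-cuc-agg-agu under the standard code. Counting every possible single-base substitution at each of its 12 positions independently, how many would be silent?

9

Codon 1 (GCG, Ala): 3 synonymous substitutions.
Codon 2 (CUC, Leu): 3 synonymous substitutions.
Codon 3 (AGG, Arg): 2 synonymous substitutions.
Codon 4 (AGU, Ser): 1 synonymous substitution.
Total: 3 + 3 + 2 + 1 = 9.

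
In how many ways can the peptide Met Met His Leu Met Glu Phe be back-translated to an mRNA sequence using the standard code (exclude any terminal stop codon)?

48

Met: 1 codon.
Met: 1 codon.
His: 2 codons.
Leu: 6 codons.
Met: 1 codon.
Glu: 2 codons.
Phe: 2 codons.
1 × 1 × 2 × 6 × 1 × 2 × 2 = 48.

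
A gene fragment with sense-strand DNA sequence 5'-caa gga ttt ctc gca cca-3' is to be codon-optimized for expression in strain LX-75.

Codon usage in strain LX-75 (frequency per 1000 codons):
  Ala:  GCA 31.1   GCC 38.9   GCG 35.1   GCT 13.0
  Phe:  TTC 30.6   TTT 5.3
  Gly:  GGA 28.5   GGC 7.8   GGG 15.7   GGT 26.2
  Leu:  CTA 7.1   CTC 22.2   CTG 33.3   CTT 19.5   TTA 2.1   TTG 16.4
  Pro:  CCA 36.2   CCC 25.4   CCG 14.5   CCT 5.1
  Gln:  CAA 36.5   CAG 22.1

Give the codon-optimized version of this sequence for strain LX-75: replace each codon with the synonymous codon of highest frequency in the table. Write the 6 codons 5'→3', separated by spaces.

Codon 1 (Gln): best is CAA at 36.5.
Codon 2 (Gly): best is GGA at 28.5.
Codon 3 (Phe): best is TTC at 30.6.
Codon 4 (Leu): best is CTG at 33.3.
Codon 5 (Ala): best is GCC at 38.9.
Codon 6 (Pro): best is CCA at 36.2.

CAA GGA TTC CTG GCC CCA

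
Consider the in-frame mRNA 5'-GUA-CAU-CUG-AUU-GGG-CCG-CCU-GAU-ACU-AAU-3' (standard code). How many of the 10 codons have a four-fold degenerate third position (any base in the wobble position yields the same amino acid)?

Codon 1 GUA (Val): third position 4-fold.
Codon 2 CAU (His): third position 2-fold.
Codon 3 CUG (Leu): third position 4-fold.
Codon 4 AUU (Ile): third position 3-fold.
Codon 5 GGG (Gly): third position 4-fold.
Codon 6 CCG (Pro): third position 4-fold.
Codon 7 CCU (Pro): third position 4-fold.
Codon 8 GAU (Asp): third position 2-fold.
Codon 9 ACU (Thr): third position 4-fold.
Codon 10 AAU (Asn): third position 2-fold.
Four-fold degenerate third positions: 6.

6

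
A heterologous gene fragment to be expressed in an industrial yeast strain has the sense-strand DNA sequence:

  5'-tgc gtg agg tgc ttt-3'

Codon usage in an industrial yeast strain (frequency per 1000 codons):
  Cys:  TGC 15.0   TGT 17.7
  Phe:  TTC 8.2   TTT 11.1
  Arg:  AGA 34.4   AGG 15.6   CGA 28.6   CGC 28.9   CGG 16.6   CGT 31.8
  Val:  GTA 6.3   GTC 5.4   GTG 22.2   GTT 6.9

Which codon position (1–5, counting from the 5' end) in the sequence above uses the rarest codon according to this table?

5

Codon 1 TGC (Cys): 15.0 per 1000.
Codon 2 GTG (Val): 22.2 per 1000.
Codon 3 AGG (Arg): 15.6 per 1000.
Codon 4 TGC (Cys): 15.0 per 1000.
Codon 5 TTT (Phe): 11.1 per 1000.
Lowest frequency is 11.1 at codon 5.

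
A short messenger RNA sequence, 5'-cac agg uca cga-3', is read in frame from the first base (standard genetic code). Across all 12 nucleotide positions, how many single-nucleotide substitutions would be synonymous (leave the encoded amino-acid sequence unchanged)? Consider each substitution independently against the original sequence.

10

Codon 1 (CAC, His): 1 synonymous substitution.
Codon 2 (AGG, Arg): 2 synonymous substitutions.
Codon 3 (UCA, Ser): 3 synonymous substitutions.
Codon 4 (CGA, Arg): 4 synonymous substitutions.
Total: 1 + 2 + 3 + 4 = 10.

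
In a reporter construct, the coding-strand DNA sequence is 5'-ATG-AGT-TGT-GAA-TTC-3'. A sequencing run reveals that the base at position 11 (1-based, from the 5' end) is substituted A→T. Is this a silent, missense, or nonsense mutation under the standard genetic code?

Position 11 falls in codon 4: GAA → Glu.
After the substitution the codon is GTA → Val.
Glu ≠ Val, so this is a missense mutation.

missense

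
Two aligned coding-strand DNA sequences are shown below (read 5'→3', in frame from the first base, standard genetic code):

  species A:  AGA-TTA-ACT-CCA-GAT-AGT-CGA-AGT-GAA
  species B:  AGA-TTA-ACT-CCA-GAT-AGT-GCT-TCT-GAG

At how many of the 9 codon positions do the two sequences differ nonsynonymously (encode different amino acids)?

Codon 1: AGA Arg / AGA Arg — identical.
Codon 2: TTA Leu / TTA Leu — identical.
Codon 3: ACT Thr / ACT Thr — identical.
Codon 4: CCA Pro / CCA Pro — identical.
Codon 5: GAT Asp / GAT Asp — identical.
Codon 6: AGT Ser / AGT Ser — identical.
Codon 7: CGA Arg / GCT Ala — nonsynonymous.
Codon 8: AGT Ser / TCT Ser — synonymous.
Codon 9: GAA Glu / GAG Glu — synonymous.
Nonsynonymous differences: 1.

1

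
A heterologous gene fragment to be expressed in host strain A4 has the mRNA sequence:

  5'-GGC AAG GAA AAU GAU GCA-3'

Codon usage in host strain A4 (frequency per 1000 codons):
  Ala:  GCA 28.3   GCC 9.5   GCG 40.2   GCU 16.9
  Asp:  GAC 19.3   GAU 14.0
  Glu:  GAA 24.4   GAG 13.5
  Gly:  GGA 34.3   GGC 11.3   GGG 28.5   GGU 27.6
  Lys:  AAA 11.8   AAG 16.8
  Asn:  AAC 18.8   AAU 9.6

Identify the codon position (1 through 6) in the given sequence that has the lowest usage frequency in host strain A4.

Codon 1 GGC (Gly): 11.3 per 1000.
Codon 2 AAG (Lys): 16.8 per 1000.
Codon 3 GAA (Glu): 24.4 per 1000.
Codon 4 AAU (Asn): 9.6 per 1000.
Codon 5 GAU (Asp): 14.0 per 1000.
Codon 6 GCA (Ala): 28.3 per 1000.
Lowest frequency is 9.6 at codon 4.

4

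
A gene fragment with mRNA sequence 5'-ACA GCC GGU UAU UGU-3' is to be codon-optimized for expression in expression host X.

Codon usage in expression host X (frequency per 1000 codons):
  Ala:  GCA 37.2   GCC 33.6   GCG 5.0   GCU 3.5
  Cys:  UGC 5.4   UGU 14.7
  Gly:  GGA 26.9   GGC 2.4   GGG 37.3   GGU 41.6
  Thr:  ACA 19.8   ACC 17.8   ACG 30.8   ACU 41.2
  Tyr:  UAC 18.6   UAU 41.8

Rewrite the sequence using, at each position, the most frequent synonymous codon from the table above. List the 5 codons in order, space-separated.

ACU GCA GGU UAU UGU

Codon 1 (Thr): best is ACU at 41.2.
Codon 2 (Ala): best is GCA at 37.2.
Codon 3 (Gly): best is GGU at 41.6.
Codon 4 (Tyr): best is UAU at 41.8.
Codon 5 (Cys): best is UGU at 14.7.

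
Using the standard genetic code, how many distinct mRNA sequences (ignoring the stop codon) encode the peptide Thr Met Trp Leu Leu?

144

Thr: 4 codons.
Met: 1 codon.
Trp: 1 codon.
Leu: 6 codons.
Leu: 6 codons.
4 × 1 × 1 × 6 × 6 = 144.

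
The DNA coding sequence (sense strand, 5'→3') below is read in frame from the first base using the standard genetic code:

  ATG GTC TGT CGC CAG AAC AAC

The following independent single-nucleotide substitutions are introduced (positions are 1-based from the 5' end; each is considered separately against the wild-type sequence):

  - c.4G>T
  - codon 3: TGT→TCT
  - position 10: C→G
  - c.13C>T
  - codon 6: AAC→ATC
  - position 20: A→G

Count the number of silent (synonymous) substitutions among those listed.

Codon 2: GTC (Val) → TTC (Phe) — missense.
Codon 3: TGT (Cys) → TCT (Ser) — missense.
Codon 4: CGC (Arg) → GGC (Gly) — missense.
Codon 5: CAG (Gln) → TAG (Stop) — nonsense.
Codon 6: AAC (Asn) → ATC (Ile) — missense.
Codon 7: AAC (Asn) → AGC (Ser) — missense.
Synonymous: 0 of 6.

0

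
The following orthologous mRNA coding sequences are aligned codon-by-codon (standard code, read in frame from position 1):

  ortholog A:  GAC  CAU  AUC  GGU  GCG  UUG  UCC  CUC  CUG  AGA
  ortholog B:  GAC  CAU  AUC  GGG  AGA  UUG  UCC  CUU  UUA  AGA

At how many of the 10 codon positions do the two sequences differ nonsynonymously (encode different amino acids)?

Codon 1: GAC Asp / GAC Asp — identical.
Codon 2: CAU His / CAU His — identical.
Codon 3: AUC Ile / AUC Ile — identical.
Codon 4: GGU Gly / GGG Gly — synonymous.
Codon 5: GCG Ala / AGA Arg — nonsynonymous.
Codon 6: UUG Leu / UUG Leu — identical.
Codon 7: UCC Ser / UCC Ser — identical.
Codon 8: CUC Leu / CUU Leu — synonymous.
Codon 9: CUG Leu / UUA Leu — synonymous.
Codon 10: AGA Arg / AGA Arg — identical.
Nonsynonymous differences: 1.

1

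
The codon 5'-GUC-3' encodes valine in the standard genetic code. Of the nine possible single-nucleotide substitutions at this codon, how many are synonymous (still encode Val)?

3

Position 1: none → 0 synonymous.
Position 2: none → 0 synonymous.
Position 3: GUU, GUA, GUG → 3 synonymous.
Total: 0 + 0 + 3 = 3.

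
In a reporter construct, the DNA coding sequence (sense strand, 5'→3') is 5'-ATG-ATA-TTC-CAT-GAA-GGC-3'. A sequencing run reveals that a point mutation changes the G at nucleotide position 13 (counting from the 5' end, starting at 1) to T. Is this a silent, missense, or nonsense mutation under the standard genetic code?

Position 13 falls in codon 5: GAA → Glu.
After the substitution the codon is TAA → Stop.
The new codon is a stop codon, so this is a nonsense mutation.

nonsense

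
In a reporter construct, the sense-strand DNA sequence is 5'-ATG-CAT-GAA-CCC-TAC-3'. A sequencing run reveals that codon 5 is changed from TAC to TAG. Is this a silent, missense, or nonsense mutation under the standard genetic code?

nonsense

Position 15 falls in codon 5: TAC → Tyr.
After the substitution the codon is TAG → Stop.
The new codon is a stop codon, so this is a nonsense mutation.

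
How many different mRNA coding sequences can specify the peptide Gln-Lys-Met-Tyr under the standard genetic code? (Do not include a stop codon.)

8

Gln: 2 codons.
Lys: 2 codons.
Met: 1 codon.
Tyr: 2 codons.
2 × 2 × 1 × 2 = 8.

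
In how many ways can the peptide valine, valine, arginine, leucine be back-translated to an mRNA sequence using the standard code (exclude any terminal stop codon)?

Val: 4 codons.
Val: 4 codons.
Arg: 6 codons.
Leu: 6 codons.
4 × 4 × 6 × 6 = 576.

576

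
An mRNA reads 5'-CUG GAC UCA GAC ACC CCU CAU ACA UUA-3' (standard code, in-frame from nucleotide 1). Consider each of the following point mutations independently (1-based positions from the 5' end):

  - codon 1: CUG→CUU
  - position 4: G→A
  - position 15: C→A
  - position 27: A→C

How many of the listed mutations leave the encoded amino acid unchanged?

Codon 1: CUG (Leu) → CUU (Leu) — synonymous.
Codon 2: GAC (Asp) → AAC (Asn) — missense.
Codon 5: ACC (Thr) → ACA (Thr) — synonymous.
Codon 9: UUA (Leu) → UUC (Phe) — missense.
Synonymous: 2 of 4.

2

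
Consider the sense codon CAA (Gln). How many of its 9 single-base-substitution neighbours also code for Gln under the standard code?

Position 1: none → 0 synonymous.
Position 2: none → 0 synonymous.
Position 3: CAG → 1 synonymous.
Total: 0 + 0 + 1 = 1.

1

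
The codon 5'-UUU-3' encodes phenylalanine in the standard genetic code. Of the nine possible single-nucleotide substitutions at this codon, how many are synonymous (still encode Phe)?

1

Position 1: none → 0 synonymous.
Position 2: none → 0 synonymous.
Position 3: UUC → 1 synonymous.
Total: 0 + 0 + 1 = 1.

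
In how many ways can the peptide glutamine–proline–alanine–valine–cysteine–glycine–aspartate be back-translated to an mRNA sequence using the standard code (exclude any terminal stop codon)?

2048

Gln: 2 codons.
Pro: 4 codons.
Ala: 4 codons.
Val: 4 codons.
Cys: 2 codons.
Gly: 4 codons.
Asp: 2 codons.
2 × 4 × 4 × 4 × 2 × 4 × 2 = 2048.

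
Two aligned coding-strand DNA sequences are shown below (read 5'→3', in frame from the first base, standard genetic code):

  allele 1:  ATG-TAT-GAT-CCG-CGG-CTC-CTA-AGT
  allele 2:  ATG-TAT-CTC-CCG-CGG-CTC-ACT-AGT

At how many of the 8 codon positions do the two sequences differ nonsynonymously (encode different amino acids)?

Codon 1: ATG Met / ATG Met — identical.
Codon 2: TAT Tyr / TAT Tyr — identical.
Codon 3: GAT Asp / CTC Leu — nonsynonymous.
Codon 4: CCG Pro / CCG Pro — identical.
Codon 5: CGG Arg / CGG Arg — identical.
Codon 6: CTC Leu / CTC Leu — identical.
Codon 7: CTA Leu / ACT Thr — nonsynonymous.
Codon 8: AGT Ser / AGT Ser — identical.
Nonsynonymous differences: 2.

2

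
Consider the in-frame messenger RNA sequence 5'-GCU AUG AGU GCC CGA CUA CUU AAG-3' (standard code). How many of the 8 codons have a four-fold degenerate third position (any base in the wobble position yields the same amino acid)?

Codon 1 GCU (Ala): third position 4-fold.
Codon 2 AUG (Met): third position 1-fold.
Codon 3 AGU (Ser): third position 2-fold.
Codon 4 GCC (Ala): third position 4-fold.
Codon 5 CGA (Arg): third position 4-fold.
Codon 6 CUA (Leu): third position 4-fold.
Codon 7 CUU (Leu): third position 4-fold.
Codon 8 AAG (Lys): third position 2-fold.
Four-fold degenerate third positions: 5.

5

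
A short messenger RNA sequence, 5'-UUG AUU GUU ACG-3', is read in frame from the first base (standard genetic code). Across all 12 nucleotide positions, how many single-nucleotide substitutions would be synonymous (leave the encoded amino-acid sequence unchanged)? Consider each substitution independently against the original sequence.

10

Codon 1 (UUG, Leu): 2 synonymous substitutions.
Codon 2 (AUU, Ile): 2 synonymous substitutions.
Codon 3 (GUU, Val): 3 synonymous substitutions.
Codon 4 (ACG, Thr): 3 synonymous substitutions.
Total: 2 + 2 + 3 + 3 = 10.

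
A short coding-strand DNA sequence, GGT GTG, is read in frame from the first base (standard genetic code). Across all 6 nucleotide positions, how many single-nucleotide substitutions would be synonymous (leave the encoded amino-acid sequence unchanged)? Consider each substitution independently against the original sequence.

Codon 1 (GGT, Gly): 3 synonymous substitutions.
Codon 2 (GTG, Val): 3 synonymous substitutions.
Total: 3 + 3 = 6.

6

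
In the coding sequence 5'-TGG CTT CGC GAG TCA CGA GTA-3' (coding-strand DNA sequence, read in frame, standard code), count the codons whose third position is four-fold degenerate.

Codon 1 TGG (Trp): third position 1-fold.
Codon 2 CTT (Leu): third position 4-fold.
Codon 3 CGC (Arg): third position 4-fold.
Codon 4 GAG (Glu): third position 2-fold.
Codon 5 TCA (Ser): third position 4-fold.
Codon 6 CGA (Arg): third position 4-fold.
Codon 7 GTA (Val): third position 4-fold.
Four-fold degenerate third positions: 5.

5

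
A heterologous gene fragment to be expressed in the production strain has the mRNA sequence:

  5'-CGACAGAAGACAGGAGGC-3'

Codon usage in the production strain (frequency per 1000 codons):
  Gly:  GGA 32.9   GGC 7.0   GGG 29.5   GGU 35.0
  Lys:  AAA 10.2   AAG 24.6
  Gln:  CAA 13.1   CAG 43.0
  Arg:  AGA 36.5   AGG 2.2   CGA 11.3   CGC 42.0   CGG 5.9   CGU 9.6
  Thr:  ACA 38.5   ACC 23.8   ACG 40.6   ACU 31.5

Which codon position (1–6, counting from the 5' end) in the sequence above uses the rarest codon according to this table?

Codon 1 CGA (Arg): 11.3 per 1000.
Codon 2 CAG (Gln): 43.0 per 1000.
Codon 3 AAG (Lys): 24.6 per 1000.
Codon 4 ACA (Thr): 38.5 per 1000.
Codon 5 GGA (Gly): 32.9 per 1000.
Codon 6 GGC (Gly): 7.0 per 1000.
Lowest frequency is 7.0 at codon 6.

6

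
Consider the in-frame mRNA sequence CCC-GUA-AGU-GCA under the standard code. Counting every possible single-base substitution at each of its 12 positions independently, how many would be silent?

Codon 1 (CCC, Pro): 3 synonymous substitutions.
Codon 2 (GUA, Val): 3 synonymous substitutions.
Codon 3 (AGU, Ser): 1 synonymous substitution.
Codon 4 (GCA, Ala): 3 synonymous substitutions.
Total: 3 + 3 + 1 + 3 = 10.

10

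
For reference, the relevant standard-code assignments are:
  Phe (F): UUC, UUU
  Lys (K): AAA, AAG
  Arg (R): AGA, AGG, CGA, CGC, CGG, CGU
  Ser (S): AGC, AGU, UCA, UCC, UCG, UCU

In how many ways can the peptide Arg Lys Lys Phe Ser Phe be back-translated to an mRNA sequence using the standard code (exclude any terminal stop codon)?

576

Arg: 6 codons.
Lys: 2 codons.
Lys: 2 codons.
Phe: 2 codons.
Ser: 6 codons.
Phe: 2 codons.
6 × 2 × 2 × 2 × 6 × 2 = 576.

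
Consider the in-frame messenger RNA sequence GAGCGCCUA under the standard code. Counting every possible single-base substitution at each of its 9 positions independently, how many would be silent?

8

Codon 1 (GAG, Glu): 1 synonymous substitution.
Codon 2 (CGC, Arg): 3 synonymous substitutions.
Codon 3 (CUA, Leu): 4 synonymous substitutions.
Total: 1 + 3 + 4 = 8.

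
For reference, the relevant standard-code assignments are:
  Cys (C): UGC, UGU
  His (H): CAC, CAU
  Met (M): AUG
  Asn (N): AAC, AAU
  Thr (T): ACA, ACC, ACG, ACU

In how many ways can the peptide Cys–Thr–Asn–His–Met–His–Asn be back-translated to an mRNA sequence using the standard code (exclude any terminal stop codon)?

Cys: 2 codons.
Thr: 4 codons.
Asn: 2 codons.
His: 2 codons.
Met: 1 codon.
His: 2 codons.
Asn: 2 codons.
2 × 4 × 2 × 2 × 1 × 2 × 2 = 128.

128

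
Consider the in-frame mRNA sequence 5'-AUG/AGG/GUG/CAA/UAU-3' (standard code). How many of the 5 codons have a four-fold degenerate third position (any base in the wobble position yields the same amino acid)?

1

Codon 1 AUG (Met): third position 1-fold.
Codon 2 AGG (Arg): third position 2-fold.
Codon 3 GUG (Val): third position 4-fold.
Codon 4 CAA (Gln): third position 2-fold.
Codon 5 UAU (Tyr): third position 2-fold.
Four-fold degenerate third positions: 1.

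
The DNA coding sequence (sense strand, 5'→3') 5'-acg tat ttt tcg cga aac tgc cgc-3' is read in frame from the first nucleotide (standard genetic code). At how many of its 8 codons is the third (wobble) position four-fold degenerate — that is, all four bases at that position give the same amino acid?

Codon 1 ACG (Thr): third position 4-fold.
Codon 2 TAT (Tyr): third position 2-fold.
Codon 3 TTT (Phe): third position 2-fold.
Codon 4 TCG (Ser): third position 4-fold.
Codon 5 CGA (Arg): third position 4-fold.
Codon 6 AAC (Asn): third position 2-fold.
Codon 7 TGC (Cys): third position 2-fold.
Codon 8 CGC (Arg): third position 4-fold.
Four-fold degenerate third positions: 4.

4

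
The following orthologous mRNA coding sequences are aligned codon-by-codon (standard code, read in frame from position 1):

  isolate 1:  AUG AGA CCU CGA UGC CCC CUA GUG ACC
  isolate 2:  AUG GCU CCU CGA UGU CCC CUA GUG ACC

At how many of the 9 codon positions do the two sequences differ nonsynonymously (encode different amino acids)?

Codon 1: AUG Met / AUG Met — identical.
Codon 2: AGA Arg / GCU Ala — nonsynonymous.
Codon 3: CCU Pro / CCU Pro — identical.
Codon 4: CGA Arg / CGA Arg — identical.
Codon 5: UGC Cys / UGU Cys — synonymous.
Codon 6: CCC Pro / CCC Pro — identical.
Codon 7: CUA Leu / CUA Leu — identical.
Codon 8: GUG Val / GUG Val — identical.
Codon 9: ACC Thr / ACC Thr — identical.
Nonsynonymous differences: 1.

1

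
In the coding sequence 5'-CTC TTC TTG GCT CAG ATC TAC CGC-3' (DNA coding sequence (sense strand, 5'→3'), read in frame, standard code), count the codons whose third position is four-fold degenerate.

3

Codon 1 CTC (Leu): third position 4-fold.
Codon 2 TTC (Phe): third position 2-fold.
Codon 3 TTG (Leu): third position 2-fold.
Codon 4 GCT (Ala): third position 4-fold.
Codon 5 CAG (Gln): third position 2-fold.
Codon 6 ATC (Ile): third position 3-fold.
Codon 7 TAC (Tyr): third position 2-fold.
Codon 8 CGC (Arg): third position 4-fold.
Four-fold degenerate third positions: 3.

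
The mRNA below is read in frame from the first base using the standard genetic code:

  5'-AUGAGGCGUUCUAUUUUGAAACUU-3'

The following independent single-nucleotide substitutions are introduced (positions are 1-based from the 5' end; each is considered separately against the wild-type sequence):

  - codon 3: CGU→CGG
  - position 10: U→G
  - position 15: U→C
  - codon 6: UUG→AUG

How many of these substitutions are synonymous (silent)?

2

Codon 3: CGU (Arg) → CGG (Arg) — synonymous.
Codon 4: UCU (Ser) → GCU (Ala) — missense.
Codon 5: AUU (Ile) → AUC (Ile) — synonymous.
Codon 6: UUG (Leu) → AUG (Met) — missense.
Synonymous: 2 of 4.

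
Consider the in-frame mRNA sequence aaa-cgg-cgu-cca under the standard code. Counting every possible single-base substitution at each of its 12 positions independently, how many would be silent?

11

Codon 1 (AAA, Lys): 1 synonymous substitution.
Codon 2 (CGG, Arg): 4 synonymous substitutions.
Codon 3 (CGU, Arg): 3 synonymous substitutions.
Codon 4 (CCA, Pro): 3 synonymous substitutions.
Total: 1 + 4 + 3 + 3 = 11.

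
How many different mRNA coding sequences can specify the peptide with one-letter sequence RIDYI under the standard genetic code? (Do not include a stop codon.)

Arg: 6 codons.
Ile: 3 codons.
Asp: 2 codons.
Tyr: 2 codons.
Ile: 3 codons.
6 × 3 × 2 × 2 × 3 = 216.

216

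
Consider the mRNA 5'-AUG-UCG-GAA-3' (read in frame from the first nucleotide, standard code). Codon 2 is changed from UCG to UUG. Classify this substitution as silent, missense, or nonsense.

Position 5 falls in codon 2: UCG → Ser.
After the substitution the codon is UUG → Leu.
Ser ≠ Leu, so this is a missense mutation.

missense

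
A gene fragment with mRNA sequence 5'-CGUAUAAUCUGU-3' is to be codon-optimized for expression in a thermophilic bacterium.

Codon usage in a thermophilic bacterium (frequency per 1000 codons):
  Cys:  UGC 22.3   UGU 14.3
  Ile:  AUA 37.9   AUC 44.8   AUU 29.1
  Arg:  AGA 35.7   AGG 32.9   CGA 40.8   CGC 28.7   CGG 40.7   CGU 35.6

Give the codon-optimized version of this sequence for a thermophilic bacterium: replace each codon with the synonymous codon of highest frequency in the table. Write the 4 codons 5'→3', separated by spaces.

CGA AUC AUC UGC

Codon 1 (Arg): best is CGA at 40.8.
Codon 2 (Ile): best is AUC at 44.8.
Codon 3 (Ile): best is AUC at 44.8.
Codon 4 (Cys): best is UGC at 22.3.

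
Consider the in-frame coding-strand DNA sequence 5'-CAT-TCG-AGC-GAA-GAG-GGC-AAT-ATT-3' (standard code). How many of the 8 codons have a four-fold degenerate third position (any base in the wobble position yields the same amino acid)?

2

Codon 1 CAT (His): third position 2-fold.
Codon 2 TCG (Ser): third position 4-fold.
Codon 3 AGC (Ser): third position 2-fold.
Codon 4 GAA (Glu): third position 2-fold.
Codon 5 GAG (Glu): third position 2-fold.
Codon 6 GGC (Gly): third position 4-fold.
Codon 7 AAT (Asn): third position 2-fold.
Codon 8 ATT (Ile): third position 3-fold.
Four-fold degenerate third positions: 2.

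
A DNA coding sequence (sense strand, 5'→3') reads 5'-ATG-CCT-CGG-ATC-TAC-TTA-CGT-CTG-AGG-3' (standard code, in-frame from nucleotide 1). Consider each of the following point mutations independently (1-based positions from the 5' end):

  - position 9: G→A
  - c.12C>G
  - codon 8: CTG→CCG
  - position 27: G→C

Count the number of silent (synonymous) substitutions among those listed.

1

Codon 3: CGG (Arg) → CGA (Arg) — synonymous.
Codon 4: ATC (Ile) → ATG (Met) — missense.
Codon 8: CTG (Leu) → CCG (Pro) — missense.
Codon 9: AGG (Arg) → AGC (Ser) — missense.
Synonymous: 1 of 4.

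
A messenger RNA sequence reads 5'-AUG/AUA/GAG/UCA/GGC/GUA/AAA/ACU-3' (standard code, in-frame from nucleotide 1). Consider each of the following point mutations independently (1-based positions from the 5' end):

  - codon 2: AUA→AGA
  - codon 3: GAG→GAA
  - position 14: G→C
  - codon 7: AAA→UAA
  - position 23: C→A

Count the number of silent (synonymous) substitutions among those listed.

Codon 2: AUA (Ile) → AGA (Arg) — missense.
Codon 3: GAG (Glu) → GAA (Glu) — synonymous.
Codon 5: GGC (Gly) → GCC (Ala) — missense.
Codon 7: AAA (Lys) → UAA (Stop) — nonsense.
Codon 8: ACU (Thr) → AAU (Asn) — missense.
Synonymous: 1 of 5.

1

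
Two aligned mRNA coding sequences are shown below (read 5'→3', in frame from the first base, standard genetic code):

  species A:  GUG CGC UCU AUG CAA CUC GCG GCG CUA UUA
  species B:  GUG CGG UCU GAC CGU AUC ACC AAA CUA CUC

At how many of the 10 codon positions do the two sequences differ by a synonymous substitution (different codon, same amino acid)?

2

Codon 1: GUG Val / GUG Val — identical.
Codon 2: CGC Arg / CGG Arg — synonymous.
Codon 3: UCU Ser / UCU Ser — identical.
Codon 4: AUG Met / GAC Asp — nonsynonymous.
Codon 5: CAA Gln / CGU Arg — nonsynonymous.
Codon 6: CUC Leu / AUC Ile — nonsynonymous.
Codon 7: GCG Ala / ACC Thr — nonsynonymous.
Codon 8: GCG Ala / AAA Lys — nonsynonymous.
Codon 9: CUA Leu / CUA Leu — identical.
Codon 10: UUA Leu / CUC Leu — synonymous.
Synonymous differences: 2.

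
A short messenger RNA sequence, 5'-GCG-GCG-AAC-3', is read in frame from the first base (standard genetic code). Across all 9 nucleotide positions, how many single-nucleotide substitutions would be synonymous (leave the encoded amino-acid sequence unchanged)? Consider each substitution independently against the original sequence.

7

Codon 1 (GCG, Ala): 3 synonymous substitutions.
Codon 2 (GCG, Ala): 3 synonymous substitutions.
Codon 3 (AAC, Asn): 1 synonymous substitution.
Total: 3 + 3 + 1 = 7.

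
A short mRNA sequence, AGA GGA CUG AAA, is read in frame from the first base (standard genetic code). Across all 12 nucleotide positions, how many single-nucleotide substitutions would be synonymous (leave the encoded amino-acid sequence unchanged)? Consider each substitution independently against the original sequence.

Codon 1 (AGA, Arg): 2 synonymous substitutions.
Codon 2 (GGA, Gly): 3 synonymous substitutions.
Codon 3 (CUG, Leu): 4 synonymous substitutions.
Codon 4 (AAA, Lys): 1 synonymous substitution.
Total: 2 + 3 + 4 + 1 = 10.

10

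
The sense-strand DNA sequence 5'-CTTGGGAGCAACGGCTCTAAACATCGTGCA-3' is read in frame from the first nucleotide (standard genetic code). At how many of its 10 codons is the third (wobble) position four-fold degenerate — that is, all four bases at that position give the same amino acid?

6

Codon 1 CTT (Leu): third position 4-fold.
Codon 2 GGG (Gly): third position 4-fold.
Codon 3 AGC (Ser): third position 2-fold.
Codon 4 AAC (Asn): third position 2-fold.
Codon 5 GGC (Gly): third position 4-fold.
Codon 6 TCT (Ser): third position 4-fold.
Codon 7 AAA (Lys): third position 2-fold.
Codon 8 CAT (His): third position 2-fold.
Codon 9 CGT (Arg): third position 4-fold.
Codon 10 GCA (Ala): third position 4-fold.
Four-fold degenerate third positions: 6.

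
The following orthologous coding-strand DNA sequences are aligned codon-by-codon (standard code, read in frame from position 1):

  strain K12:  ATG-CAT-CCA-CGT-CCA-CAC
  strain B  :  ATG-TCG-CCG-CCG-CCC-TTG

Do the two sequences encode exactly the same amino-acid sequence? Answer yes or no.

Codon 1: ATG Met / ATG Met — identical.
Codon 2: CAT His / TCG Ser — nonsynonymous.
Codon 3: CCA Pro / CCG Pro — synonymous.
Codon 4: CGT Arg / CCG Pro — nonsynonymous.
Codon 5: CCA Pro / CCC Pro — synonymous.
Codon 6: CAC His / TTG Leu — nonsynonymous.
Nonsynonymous differences: 3 → different protein.

no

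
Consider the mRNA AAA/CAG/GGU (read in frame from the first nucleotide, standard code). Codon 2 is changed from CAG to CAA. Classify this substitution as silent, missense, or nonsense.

Position 6 falls in codon 2: CAG → Gln.
After the substitution the codon is CAA → Gln.
Both encode Gln, so the change is synonymous.

silent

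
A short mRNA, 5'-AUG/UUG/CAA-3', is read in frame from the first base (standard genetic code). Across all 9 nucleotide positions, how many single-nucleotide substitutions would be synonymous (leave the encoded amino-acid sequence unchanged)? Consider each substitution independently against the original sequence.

3

Codon 1 (AUG, Met): 0 synonymous substitutions.
Codon 2 (UUG, Leu): 2 synonymous substitutions.
Codon 3 (CAA, Gln): 1 synonymous substitution.
Total: 0 + 2 + 1 = 3.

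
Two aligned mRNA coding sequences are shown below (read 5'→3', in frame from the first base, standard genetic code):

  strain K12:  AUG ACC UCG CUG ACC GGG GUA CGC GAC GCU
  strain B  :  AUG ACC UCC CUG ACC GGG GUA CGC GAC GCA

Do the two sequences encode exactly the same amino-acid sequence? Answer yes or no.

Codon 1: AUG Met / AUG Met — identical.
Codon 2: ACC Thr / ACC Thr — identical.
Codon 3: UCG Ser / UCC Ser — synonymous.
Codon 4: CUG Leu / CUG Leu — identical.
Codon 5: ACC Thr / ACC Thr — identical.
Codon 6: GGG Gly / GGG Gly — identical.
Codon 7: GUA Val / GUA Val — identical.
Codon 8: CGC Arg / CGC Arg — identical.
Codon 9: GAC Asp / GAC Asp — identical.
Codon 10: GCU Ala / GCA Ala — synonymous.
Nonsynonymous differences: 0 → same protein.

yes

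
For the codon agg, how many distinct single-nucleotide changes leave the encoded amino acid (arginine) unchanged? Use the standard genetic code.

Position 1: CGG → 1 synonymous.
Position 2: none → 0 synonymous.
Position 3: AGA → 1 synonymous.
Total: 1 + 0 + 1 = 2.

2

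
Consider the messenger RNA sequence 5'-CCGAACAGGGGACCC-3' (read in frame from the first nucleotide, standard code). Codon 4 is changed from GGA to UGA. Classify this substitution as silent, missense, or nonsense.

nonsense

Position 10 falls in codon 4: GGA → Gly.
After the substitution the codon is UGA → Stop.
The new codon is a stop codon, so this is a nonsense mutation.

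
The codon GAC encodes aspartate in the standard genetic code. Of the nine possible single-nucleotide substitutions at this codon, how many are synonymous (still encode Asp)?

1

Position 1: none → 0 synonymous.
Position 2: none → 0 synonymous.
Position 3: GAU → 1 synonymous.
Total: 0 + 0 + 1 = 1.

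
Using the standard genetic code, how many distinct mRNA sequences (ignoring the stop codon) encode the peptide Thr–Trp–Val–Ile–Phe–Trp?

96

Thr: 4 codons.
Trp: 1 codon.
Val: 4 codons.
Ile: 3 codons.
Phe: 2 codons.
Trp: 1 codon.
4 × 1 × 4 × 3 × 2 × 1 = 96.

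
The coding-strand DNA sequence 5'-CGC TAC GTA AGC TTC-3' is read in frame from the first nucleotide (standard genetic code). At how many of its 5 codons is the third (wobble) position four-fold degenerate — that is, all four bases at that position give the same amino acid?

2

Codon 1 CGC (Arg): third position 4-fold.
Codon 2 TAC (Tyr): third position 2-fold.
Codon 3 GTA (Val): third position 4-fold.
Codon 4 AGC (Ser): third position 2-fold.
Codon 5 TTC (Phe): third position 2-fold.
Four-fold degenerate third positions: 2.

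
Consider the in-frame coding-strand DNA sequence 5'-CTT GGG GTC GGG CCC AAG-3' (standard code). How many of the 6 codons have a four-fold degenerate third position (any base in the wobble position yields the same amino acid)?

Codon 1 CTT (Leu): third position 4-fold.
Codon 2 GGG (Gly): third position 4-fold.
Codon 3 GTC (Val): third position 4-fold.
Codon 4 GGG (Gly): third position 4-fold.
Codon 5 CCC (Pro): third position 4-fold.
Codon 6 AAG (Lys): third position 2-fold.
Four-fold degenerate third positions: 5.

5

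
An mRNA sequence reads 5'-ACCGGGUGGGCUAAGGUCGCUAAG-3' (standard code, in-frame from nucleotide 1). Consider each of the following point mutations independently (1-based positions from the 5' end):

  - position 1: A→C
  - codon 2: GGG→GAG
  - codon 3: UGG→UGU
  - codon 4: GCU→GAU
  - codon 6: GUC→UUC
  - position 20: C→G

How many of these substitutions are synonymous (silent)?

Codon 1: ACC (Thr) → CCC (Pro) — missense.
Codon 2: GGG (Gly) → GAG (Glu) — missense.
Codon 3: UGG (Trp) → UGU (Cys) — missense.
Codon 4: GCU (Ala) → GAU (Asp) — missense.
Codon 6: GUC (Val) → UUC (Phe) — missense.
Codon 7: GCU (Ala) → GGU (Gly) — missense.
Synonymous: 0 of 6.

0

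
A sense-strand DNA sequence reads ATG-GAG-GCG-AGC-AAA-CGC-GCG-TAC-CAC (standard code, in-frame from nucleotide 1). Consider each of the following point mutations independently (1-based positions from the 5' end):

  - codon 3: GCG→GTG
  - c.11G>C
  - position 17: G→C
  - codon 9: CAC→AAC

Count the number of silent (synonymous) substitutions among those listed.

Codon 3: GCG (Ala) → GTG (Val) — missense.
Codon 4: AGC (Ser) → ACC (Thr) — missense.
Codon 6: CGC (Arg) → CCC (Pro) — missense.
Codon 9: CAC (His) → AAC (Asn) — missense.
Synonymous: 0 of 4.

0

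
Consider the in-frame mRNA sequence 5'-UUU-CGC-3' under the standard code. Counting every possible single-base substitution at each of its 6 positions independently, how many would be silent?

4

Codon 1 (UUU, Phe): 1 synonymous substitution.
Codon 2 (CGC, Arg): 3 synonymous substitutions.
Total: 1 + 3 = 4.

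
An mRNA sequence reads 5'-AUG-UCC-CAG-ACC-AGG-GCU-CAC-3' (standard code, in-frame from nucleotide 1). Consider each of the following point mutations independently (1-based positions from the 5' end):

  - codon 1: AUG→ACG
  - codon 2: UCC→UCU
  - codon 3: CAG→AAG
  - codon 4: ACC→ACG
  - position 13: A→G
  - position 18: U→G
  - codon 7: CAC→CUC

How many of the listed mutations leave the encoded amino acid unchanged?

3

Codon 1: AUG (Met) → ACG (Thr) — missense.
Codon 2: UCC (Ser) → UCU (Ser) — synonymous.
Codon 3: CAG (Gln) → AAG (Lys) — missense.
Codon 4: ACC (Thr) → ACG (Thr) — synonymous.
Codon 5: AGG (Arg) → GGG (Gly) — missense.
Codon 6: GCU (Ala) → GCG (Ala) — synonymous.
Codon 7: CAC (His) → CUC (Leu) — missense.
Synonymous: 3 of 7.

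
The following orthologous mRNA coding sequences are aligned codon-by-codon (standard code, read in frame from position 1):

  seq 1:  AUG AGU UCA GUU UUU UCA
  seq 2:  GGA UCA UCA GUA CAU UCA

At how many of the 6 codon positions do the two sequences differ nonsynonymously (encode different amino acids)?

2

Codon 1: AUG Met / GGA Gly — nonsynonymous.
Codon 2: AGU Ser / UCA Ser — synonymous.
Codon 3: UCA Ser / UCA Ser — identical.
Codon 4: GUU Val / GUA Val — synonymous.
Codon 5: UUU Phe / CAU His — nonsynonymous.
Codon 6: UCA Ser / UCA Ser — identical.
Nonsynonymous differences: 2.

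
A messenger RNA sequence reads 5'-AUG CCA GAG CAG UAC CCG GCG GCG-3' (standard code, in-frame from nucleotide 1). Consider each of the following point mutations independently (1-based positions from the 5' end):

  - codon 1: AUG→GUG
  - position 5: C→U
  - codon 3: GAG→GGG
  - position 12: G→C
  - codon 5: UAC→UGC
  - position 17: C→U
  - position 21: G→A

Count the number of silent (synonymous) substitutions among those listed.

1

Codon 1: AUG (Met) → GUG (Val) — missense.
Codon 2: CCA (Pro) → CUA (Leu) — missense.
Codon 3: GAG (Glu) → GGG (Gly) — missense.
Codon 4: CAG (Gln) → CAC (His) — missense.
Codon 5: UAC (Tyr) → UGC (Cys) — missense.
Codon 6: CCG (Pro) → CUG (Leu) — missense.
Codon 7: GCG (Ala) → GCA (Ala) — synonymous.
Synonymous: 1 of 7.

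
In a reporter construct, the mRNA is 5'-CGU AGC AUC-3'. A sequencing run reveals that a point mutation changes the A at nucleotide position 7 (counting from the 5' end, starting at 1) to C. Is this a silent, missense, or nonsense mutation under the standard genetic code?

missense

Position 7 falls in codon 3: AUC → Ile.
After the substitution the codon is CUC → Leu.
Ile ≠ Leu, so this is a missense mutation.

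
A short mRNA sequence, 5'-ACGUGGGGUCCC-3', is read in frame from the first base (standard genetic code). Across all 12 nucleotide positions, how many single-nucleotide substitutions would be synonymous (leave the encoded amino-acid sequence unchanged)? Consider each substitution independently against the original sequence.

Codon 1 (ACG, Thr): 3 synonymous substitutions.
Codon 2 (UGG, Trp): 0 synonymous substitutions.
Codon 3 (GGU, Gly): 3 synonymous substitutions.
Codon 4 (CCC, Pro): 3 synonymous substitutions.
Total: 3 + 0 + 3 + 3 = 9.

9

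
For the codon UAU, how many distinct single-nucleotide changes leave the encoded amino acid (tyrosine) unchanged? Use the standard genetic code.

1

Position 1: none → 0 synonymous.
Position 2: none → 0 synonymous.
Position 3: UAC → 1 synonymous.
Total: 0 + 0 + 1 = 1.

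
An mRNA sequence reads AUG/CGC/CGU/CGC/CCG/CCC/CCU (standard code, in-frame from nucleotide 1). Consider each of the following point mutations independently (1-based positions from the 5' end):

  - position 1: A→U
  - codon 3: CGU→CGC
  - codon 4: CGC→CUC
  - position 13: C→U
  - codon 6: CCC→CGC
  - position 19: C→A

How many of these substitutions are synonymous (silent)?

Codon 1: AUG (Met) → UUG (Leu) — missense.
Codon 3: CGU (Arg) → CGC (Arg) — synonymous.
Codon 4: CGC (Arg) → CUC (Leu) — missense.
Codon 5: CCG (Pro) → UCG (Ser) — missense.
Codon 6: CCC (Pro) → CGC (Arg) — missense.
Codon 7: CCU (Pro) → ACU (Thr) — missense.
Synonymous: 1 of 6.

1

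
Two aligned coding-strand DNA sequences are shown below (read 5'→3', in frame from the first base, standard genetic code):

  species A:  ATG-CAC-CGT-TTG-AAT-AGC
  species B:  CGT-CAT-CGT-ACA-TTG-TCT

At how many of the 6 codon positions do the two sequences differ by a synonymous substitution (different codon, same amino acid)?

2

Codon 1: ATG Met / CGT Arg — nonsynonymous.
Codon 2: CAC His / CAT His — synonymous.
Codon 3: CGT Arg / CGT Arg — identical.
Codon 4: TTG Leu / ACA Thr — nonsynonymous.
Codon 5: AAT Asn / TTG Leu — nonsynonymous.
Codon 6: AGC Ser / TCT Ser — synonymous.
Synonymous differences: 2.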